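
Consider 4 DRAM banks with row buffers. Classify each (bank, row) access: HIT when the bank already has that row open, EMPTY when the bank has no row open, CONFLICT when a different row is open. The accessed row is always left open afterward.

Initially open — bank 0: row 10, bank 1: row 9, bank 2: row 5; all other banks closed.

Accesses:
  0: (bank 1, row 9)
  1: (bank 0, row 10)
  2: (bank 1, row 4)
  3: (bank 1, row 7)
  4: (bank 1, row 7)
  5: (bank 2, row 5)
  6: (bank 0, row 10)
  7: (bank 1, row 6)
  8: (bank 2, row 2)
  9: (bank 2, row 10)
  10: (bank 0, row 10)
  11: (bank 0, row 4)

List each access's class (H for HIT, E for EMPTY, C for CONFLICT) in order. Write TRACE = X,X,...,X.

TRACE = H,H,C,C,H,H,H,C,C,C,H,C

step 0: bank1 9->9 [HIT]
step 1: bank0 10->10 [HIT]
step 2: bank1 9->4 [CONFLICT]
step 3: bank1 4->7 [CONFLICT]
step 4: bank1 7->7 [HIT]
step 5: bank2 5->5 [HIT]
step 6: bank0 10->10 [HIT]
step 7: bank1 7->6 [CONFLICT]
step 8: bank2 5->2 [CONFLICT]
step 9: bank2 2->10 [CONFLICT]
step 10: bank0 10->10 [HIT]
step 11: bank0 10->4 [CONFLICT]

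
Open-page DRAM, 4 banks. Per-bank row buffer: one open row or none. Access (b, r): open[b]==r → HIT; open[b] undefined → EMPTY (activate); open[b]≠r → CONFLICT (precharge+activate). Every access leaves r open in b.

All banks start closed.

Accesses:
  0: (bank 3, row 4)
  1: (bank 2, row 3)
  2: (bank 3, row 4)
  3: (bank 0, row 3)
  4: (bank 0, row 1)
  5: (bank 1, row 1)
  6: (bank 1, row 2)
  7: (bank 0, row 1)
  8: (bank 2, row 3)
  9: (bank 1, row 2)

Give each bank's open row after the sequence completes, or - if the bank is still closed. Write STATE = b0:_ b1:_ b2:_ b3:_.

STATE = b0:1 b1:2 b2:3 b3:4

  [0] b3 r4: no row ⇒ E
  [1] b2 r3: no row ⇒ E
  [2] b3 r4: had r4 ⇒ H
  [3] b0 r3: no row ⇒ E
  [4] b0 r1: had r3 ⇒ C
  [5] b1 r1: no row ⇒ E
  [6] b1 r2: had r1 ⇒ C
  [7] b0 r1: had r1 ⇒ H
  [8] b2 r3: had r3 ⇒ H
  [9] b1 r2: had r2 ⇒ H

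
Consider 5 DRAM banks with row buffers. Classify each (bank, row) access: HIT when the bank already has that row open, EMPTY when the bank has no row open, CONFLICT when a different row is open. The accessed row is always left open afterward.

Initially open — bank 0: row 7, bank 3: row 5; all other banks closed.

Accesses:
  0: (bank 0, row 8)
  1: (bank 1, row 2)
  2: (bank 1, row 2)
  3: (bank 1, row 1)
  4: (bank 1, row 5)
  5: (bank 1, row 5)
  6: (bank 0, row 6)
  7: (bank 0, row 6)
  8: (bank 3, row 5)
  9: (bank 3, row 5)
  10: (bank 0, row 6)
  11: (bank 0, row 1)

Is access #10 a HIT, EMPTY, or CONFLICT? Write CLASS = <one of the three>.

step 0: bank0 7->8 [CONFLICT]
step 1: bank1 None->2 [EMPTY]
step 2: bank1 2->2 [HIT]
step 3: bank1 2->1 [CONFLICT]
step 4: bank1 1->5 [CONFLICT]
step 5: bank1 5->5 [HIT]
step 6: bank0 8->6 [CONFLICT]
step 7: bank0 6->6 [HIT]
step 8: bank3 5->5 [HIT]
step 9: bank3 5->5 [HIT]
step 10: bank0 6->6 [HIT]
step 11: bank0 6->1 [CONFLICT]

CLASS = HIT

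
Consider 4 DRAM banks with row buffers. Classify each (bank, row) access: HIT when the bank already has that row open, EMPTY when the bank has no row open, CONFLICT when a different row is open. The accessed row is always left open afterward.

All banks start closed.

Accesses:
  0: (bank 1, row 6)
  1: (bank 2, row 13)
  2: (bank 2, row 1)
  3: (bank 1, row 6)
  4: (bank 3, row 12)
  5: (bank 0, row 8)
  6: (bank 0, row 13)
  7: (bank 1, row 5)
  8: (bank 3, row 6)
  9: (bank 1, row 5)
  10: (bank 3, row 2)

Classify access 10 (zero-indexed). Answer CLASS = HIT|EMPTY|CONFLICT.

  [0] b1 r6: no row ⇒ E
  [1] b2 r13: no row ⇒ E
  [2] b2 r1: had r13 ⇒ C
  [3] b1 r6: had r6 ⇒ H
  [4] b3 r12: no row ⇒ E
  [5] b0 r8: no row ⇒ E
  [6] b0 r13: had r8 ⇒ C
  [7] b1 r5: had r6 ⇒ C
  [8] b3 r6: had r12 ⇒ C
  [9] b1 r5: had r5 ⇒ H
  [10] b3 r2: had r6 ⇒ C

CLASS = CONFLICT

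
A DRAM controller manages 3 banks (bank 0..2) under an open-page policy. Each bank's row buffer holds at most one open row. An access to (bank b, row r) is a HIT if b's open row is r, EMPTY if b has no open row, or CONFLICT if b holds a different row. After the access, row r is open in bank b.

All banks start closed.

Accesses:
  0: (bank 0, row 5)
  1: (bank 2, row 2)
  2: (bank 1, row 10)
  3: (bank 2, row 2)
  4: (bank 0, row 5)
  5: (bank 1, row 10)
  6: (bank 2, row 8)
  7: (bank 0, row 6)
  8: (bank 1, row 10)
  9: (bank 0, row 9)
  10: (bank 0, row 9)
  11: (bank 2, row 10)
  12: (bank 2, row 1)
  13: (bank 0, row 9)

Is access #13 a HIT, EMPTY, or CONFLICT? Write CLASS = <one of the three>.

CLASS = HIT

step 0: bank0 None->5 [EMPTY]
step 1: bank2 None->2 [EMPTY]
step 2: bank1 None->10 [EMPTY]
step 3: bank2 2->2 [HIT]
step 4: bank0 5->5 [HIT]
step 5: bank1 10->10 [HIT]
step 6: bank2 2->8 [CONFLICT]
step 7: bank0 5->6 [CONFLICT]
step 8: bank1 10->10 [HIT]
step 9: bank0 6->9 [CONFLICT]
step 10: bank0 9->9 [HIT]
step 11: bank2 8->10 [CONFLICT]
step 12: bank2 10->1 [CONFLICT]
step 13: bank0 9->9 [HIT]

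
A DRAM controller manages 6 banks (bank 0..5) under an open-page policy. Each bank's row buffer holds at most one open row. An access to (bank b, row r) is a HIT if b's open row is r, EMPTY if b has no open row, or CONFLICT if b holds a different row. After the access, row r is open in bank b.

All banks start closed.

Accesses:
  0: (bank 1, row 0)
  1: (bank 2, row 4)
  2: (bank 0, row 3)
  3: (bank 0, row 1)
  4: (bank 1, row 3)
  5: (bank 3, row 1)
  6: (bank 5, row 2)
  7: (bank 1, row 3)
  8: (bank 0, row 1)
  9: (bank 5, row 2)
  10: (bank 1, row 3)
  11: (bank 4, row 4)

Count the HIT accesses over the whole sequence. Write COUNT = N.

step 0: bank1 None->0 [EMPTY]
step 1: bank2 None->4 [EMPTY]
step 2: bank0 None->3 [EMPTY]
step 3: bank0 3->1 [CONFLICT]
step 4: bank1 0->3 [CONFLICT]
step 5: bank3 None->1 [EMPTY]
step 6: bank5 None->2 [EMPTY]
step 7: bank1 3->3 [HIT]
step 8: bank0 1->1 [HIT]
step 9: bank5 2->2 [HIT]
step 10: bank1 3->3 [HIT]
step 11: bank4 None->4 [EMPTY]

COUNT = 4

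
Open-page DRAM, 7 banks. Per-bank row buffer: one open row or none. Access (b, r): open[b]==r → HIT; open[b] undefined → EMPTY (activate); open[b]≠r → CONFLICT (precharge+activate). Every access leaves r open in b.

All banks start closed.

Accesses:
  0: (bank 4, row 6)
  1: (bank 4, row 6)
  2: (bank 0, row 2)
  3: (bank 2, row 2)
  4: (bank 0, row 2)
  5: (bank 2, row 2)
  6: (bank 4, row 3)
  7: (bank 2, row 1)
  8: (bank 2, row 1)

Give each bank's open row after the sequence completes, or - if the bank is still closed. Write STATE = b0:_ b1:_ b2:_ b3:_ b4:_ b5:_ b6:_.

STATE = b0:2 b1:- b2:1 b3:- b4:3 b5:- b6:-

  [0] b4 r6: no row ⇒ E
  [1] b4 r6: had r6 ⇒ H
  [2] b0 r2: no row ⇒ E
  [3] b2 r2: no row ⇒ E
  [4] b0 r2: had r2 ⇒ H
  [5] b2 r2: had r2 ⇒ H
  [6] b4 r3: had r6 ⇒ C
  [7] b2 r1: had r2 ⇒ C
  [8] b2 r1: had r1 ⇒ H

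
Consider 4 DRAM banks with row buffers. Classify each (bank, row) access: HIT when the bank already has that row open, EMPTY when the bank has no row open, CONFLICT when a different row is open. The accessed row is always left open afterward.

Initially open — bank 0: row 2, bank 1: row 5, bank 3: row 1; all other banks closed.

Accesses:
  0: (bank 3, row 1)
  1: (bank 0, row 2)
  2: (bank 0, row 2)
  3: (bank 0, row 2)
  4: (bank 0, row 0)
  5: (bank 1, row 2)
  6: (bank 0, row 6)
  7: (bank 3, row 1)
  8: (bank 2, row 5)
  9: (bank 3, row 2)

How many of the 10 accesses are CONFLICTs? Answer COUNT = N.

#0 (3,1) H  (was 1)
#1 (0,2) H  (was 2)
#2 (0,2) H  (was 2)
#3 (0,2) H  (was 2)
#4 (0,0) C  (was 2)
#5 (1,2) C  (was 5)
#6 (0,6) C  (was 0)
#7 (3,1) H  (was 1)
#8 (2,5) E
#9 (3,2) C  (was 1)

COUNT = 4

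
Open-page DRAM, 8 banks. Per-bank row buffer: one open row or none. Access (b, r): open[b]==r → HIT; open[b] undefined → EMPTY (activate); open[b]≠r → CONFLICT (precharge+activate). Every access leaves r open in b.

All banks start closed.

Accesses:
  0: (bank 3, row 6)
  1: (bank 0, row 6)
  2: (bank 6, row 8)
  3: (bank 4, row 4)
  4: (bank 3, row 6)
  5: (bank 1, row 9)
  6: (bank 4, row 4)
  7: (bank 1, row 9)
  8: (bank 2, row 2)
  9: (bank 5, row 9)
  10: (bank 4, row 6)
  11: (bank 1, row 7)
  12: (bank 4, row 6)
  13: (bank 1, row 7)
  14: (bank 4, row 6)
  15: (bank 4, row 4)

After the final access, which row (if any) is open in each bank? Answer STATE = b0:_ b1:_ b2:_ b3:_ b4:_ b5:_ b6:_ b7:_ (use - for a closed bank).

STATE = b0:6 b1:7 b2:2 b3:6 b4:4 b5:9 b6:8 b7:-

#0 (3,6) E
#1 (0,6) E
#2 (6,8) E
#3 (4,4) E
#4 (3,6) H  (was 6)
#5 (1,9) E
#6 (4,4) H  (was 4)
#7 (1,9) H  (was 9)
#8 (2,2) E
#9 (5,9) E
#10 (4,6) C  (was 4)
#11 (1,7) C  (was 9)
#12 (4,6) H  (was 6)
#13 (1,7) H  (was 7)
#14 (4,6) H  (was 6)
#15 (4,4) C  (was 6)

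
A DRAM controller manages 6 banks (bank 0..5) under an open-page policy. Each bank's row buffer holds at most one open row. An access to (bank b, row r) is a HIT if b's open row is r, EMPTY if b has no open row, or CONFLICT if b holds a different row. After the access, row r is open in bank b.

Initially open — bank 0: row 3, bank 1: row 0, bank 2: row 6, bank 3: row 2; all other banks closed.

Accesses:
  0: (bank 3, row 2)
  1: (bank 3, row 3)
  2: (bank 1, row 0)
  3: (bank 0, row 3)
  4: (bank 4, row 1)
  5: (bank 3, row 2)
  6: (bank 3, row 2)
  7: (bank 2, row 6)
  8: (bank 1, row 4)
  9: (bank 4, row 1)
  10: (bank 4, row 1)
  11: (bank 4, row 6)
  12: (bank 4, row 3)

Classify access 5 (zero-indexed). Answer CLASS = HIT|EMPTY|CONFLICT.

CLASS = CONFLICT

step 0: bank3 2->2 [HIT]
step 1: bank3 2->3 [CONFLICT]
step 2: bank1 0->0 [HIT]
step 3: bank0 3->3 [HIT]
step 4: bank4 None->1 [EMPTY]
step 5: bank3 3->2 [CONFLICT]
step 6: bank3 2->2 [HIT]
step 7: bank2 6->6 [HIT]
step 8: bank1 0->4 [CONFLICT]
step 9: bank4 1->1 [HIT]
step 10: bank4 1->1 [HIT]
step 11: bank4 1->6 [CONFLICT]
step 12: bank4 6->3 [CONFLICT]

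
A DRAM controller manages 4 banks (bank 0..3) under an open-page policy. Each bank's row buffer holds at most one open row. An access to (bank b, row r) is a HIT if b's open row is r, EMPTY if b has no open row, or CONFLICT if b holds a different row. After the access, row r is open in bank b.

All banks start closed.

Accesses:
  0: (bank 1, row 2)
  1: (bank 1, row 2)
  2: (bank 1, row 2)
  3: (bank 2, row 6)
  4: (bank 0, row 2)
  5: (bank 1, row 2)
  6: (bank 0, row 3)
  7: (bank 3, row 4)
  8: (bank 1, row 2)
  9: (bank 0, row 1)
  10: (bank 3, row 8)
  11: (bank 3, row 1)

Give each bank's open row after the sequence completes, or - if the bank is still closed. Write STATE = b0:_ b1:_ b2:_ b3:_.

step 0: bank1 None->2 [EMPTY]
step 1: bank1 2->2 [HIT]
step 2: bank1 2->2 [HIT]
step 3: bank2 None->6 [EMPTY]
step 4: bank0 None->2 [EMPTY]
step 5: bank1 2->2 [HIT]
step 6: bank0 2->3 [CONFLICT]
step 7: bank3 None->4 [EMPTY]
step 8: bank1 2->2 [HIT]
step 9: bank0 3->1 [CONFLICT]
step 10: bank3 4->8 [CONFLICT]
step 11: bank3 8->1 [CONFLICT]

STATE = b0:1 b1:2 b2:6 b3:1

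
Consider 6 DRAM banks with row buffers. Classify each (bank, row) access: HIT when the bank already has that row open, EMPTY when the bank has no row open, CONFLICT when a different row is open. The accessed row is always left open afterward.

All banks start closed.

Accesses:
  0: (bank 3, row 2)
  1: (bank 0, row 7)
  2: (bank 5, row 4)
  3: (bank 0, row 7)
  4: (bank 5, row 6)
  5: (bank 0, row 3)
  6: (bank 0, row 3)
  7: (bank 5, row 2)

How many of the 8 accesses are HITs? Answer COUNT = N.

COUNT = 2

  [0] b3 r2: no row ⇒ E
  [1] b0 r7: no row ⇒ E
  [2] b5 r4: no row ⇒ E
  [3] b0 r7: had r7 ⇒ H
  [4] b5 r6: had r4 ⇒ C
  [5] b0 r3: had r7 ⇒ C
  [6] b0 r3: had r3 ⇒ H
  [7] b5 r2: had r6 ⇒ C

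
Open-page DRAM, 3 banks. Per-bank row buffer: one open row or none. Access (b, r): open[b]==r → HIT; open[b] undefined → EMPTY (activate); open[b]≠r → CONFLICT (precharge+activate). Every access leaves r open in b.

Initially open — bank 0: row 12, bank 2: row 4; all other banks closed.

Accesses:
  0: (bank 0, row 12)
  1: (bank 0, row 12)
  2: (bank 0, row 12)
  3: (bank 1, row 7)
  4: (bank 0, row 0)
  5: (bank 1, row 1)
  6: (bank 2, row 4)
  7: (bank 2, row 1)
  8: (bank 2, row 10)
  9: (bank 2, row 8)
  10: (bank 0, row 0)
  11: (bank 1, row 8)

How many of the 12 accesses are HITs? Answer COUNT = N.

COUNT = 5

  [0] b0 r12: had r12 ⇒ H
  [1] b0 r12: had r12 ⇒ H
  [2] b0 r12: had r12 ⇒ H
  [3] b1 r7: no row ⇒ E
  [4] b0 r0: had r12 ⇒ C
  [5] b1 r1: had r7 ⇒ C
  [6] b2 r4: had r4 ⇒ H
  [7] b2 r1: had r4 ⇒ C
  [8] b2 r10: had r1 ⇒ C
  [9] b2 r8: had r10 ⇒ C
  [10] b0 r0: had r0 ⇒ H
  [11] b1 r8: had r1 ⇒ C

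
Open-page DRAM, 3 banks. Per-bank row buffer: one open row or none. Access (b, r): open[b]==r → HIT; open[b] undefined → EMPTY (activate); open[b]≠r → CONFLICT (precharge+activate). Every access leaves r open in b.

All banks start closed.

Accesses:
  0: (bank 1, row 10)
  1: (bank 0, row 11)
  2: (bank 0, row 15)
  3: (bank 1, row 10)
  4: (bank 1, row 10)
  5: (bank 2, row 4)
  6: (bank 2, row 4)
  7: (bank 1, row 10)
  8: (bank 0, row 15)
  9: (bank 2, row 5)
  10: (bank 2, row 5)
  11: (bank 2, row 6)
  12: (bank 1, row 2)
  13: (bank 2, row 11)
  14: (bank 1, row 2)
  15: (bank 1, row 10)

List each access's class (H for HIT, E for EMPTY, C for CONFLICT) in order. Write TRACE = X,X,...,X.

#0 (1,10) E
#1 (0,11) E
#2 (0,15) C  (was 11)
#3 (1,10) H  (was 10)
#4 (1,10) H  (was 10)
#5 (2,4) E
#6 (2,4) H  (was 4)
#7 (1,10) H  (was 10)
#8 (0,15) H  (was 15)
#9 (2,5) C  (was 4)
#10 (2,5) H  (was 5)
#11 (2,6) C  (was 5)
#12 (1,2) C  (was 10)
#13 (2,11) C  (was 6)
#14 (1,2) H  (was 2)
#15 (1,10) C  (was 2)

TRACE = E,E,C,H,H,E,H,H,H,C,H,C,C,C,H,C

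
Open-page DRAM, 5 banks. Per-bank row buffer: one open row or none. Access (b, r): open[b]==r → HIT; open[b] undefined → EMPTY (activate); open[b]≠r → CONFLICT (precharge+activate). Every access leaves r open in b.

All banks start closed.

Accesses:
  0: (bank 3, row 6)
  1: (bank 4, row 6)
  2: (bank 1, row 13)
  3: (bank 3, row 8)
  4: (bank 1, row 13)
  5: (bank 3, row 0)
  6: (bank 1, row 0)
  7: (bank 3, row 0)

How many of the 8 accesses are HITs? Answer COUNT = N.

step 0: bank3 None->6 [EMPTY]
step 1: bank4 None->6 [EMPTY]
step 2: bank1 None->13 [EMPTY]
step 3: bank3 6->8 [CONFLICT]
step 4: bank1 13->13 [HIT]
step 5: bank3 8->0 [CONFLICT]
step 6: bank1 13->0 [CONFLICT]
step 7: bank3 0->0 [HIT]

COUNT = 2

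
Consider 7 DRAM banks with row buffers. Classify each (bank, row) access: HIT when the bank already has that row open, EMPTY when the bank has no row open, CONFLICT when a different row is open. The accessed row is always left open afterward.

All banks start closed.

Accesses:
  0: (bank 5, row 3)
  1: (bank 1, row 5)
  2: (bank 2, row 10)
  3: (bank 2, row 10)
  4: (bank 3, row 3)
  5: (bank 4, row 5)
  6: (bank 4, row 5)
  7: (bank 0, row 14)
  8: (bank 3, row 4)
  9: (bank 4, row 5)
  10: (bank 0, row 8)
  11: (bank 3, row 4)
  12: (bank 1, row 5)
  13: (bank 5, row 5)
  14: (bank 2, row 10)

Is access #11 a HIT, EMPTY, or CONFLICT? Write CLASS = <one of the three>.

#0 (5,3) E
#1 (1,5) E
#2 (2,10) E
#3 (2,10) H  (was 10)
#4 (3,3) E
#5 (4,5) E
#6 (4,5) H  (was 5)
#7 (0,14) E
#8 (3,4) C  (was 3)
#9 (4,5) H  (was 5)
#10 (0,8) C  (was 14)
#11 (3,4) H  (was 4)
#12 (1,5) H  (was 5)
#13 (5,5) C  (was 3)
#14 (2,10) H  (was 10)

CLASS = HIT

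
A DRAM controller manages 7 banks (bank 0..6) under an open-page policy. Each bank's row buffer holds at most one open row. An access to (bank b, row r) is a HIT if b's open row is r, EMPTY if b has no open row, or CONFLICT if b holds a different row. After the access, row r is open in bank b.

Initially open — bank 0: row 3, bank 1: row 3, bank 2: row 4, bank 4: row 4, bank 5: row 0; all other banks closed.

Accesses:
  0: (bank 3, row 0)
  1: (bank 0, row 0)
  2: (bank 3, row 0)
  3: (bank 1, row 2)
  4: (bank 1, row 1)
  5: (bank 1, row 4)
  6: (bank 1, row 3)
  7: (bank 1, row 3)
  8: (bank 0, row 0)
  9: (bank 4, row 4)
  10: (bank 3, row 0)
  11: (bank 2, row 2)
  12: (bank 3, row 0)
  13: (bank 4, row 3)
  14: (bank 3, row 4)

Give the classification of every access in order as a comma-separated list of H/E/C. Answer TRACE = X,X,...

  [0] b3 r0: no row ⇒ E
  [1] b0 r0: had r3 ⇒ C
  [2] b3 r0: had r0 ⇒ H
  [3] b1 r2: had r3 ⇒ C
  [4] b1 r1: had r2 ⇒ C
  [5] b1 r4: had r1 ⇒ C
  [6] b1 r3: had r4 ⇒ C
  [7] b1 r3: had r3 ⇒ H
  [8] b0 r0: had r0 ⇒ H
  [9] b4 r4: had r4 ⇒ H
  [10] b3 r0: had r0 ⇒ H
  [11] b2 r2: had r4 ⇒ C
  [12] b3 r0: had r0 ⇒ H
  [13] b4 r3: had r4 ⇒ C
  [14] b3 r4: had r0 ⇒ C

TRACE = E,C,H,C,C,C,C,H,H,H,H,C,H,C,C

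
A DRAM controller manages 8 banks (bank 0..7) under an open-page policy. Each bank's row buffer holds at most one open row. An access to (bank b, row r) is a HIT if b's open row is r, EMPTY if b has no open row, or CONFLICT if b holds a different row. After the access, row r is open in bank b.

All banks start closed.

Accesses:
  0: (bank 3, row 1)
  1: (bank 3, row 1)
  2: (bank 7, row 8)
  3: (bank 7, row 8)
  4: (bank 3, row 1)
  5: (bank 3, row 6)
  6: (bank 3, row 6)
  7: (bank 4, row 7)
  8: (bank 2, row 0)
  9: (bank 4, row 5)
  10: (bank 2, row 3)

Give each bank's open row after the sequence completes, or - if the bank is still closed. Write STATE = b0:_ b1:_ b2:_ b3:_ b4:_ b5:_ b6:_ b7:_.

0: bank 3 row 1 — prev None → EMPTY
1: bank 3 row 1 — prev 1 → HIT
2: bank 7 row 8 — prev None → EMPTY
3: bank 7 row 8 — prev 8 → HIT
4: bank 3 row 1 — prev 1 → HIT
5: bank 3 row 6 — prev 1 → CONFLICT
6: bank 3 row 6 — prev 6 → HIT
7: bank 4 row 7 — prev None → EMPTY
8: bank 2 row 0 — prev None → EMPTY
9: bank 4 row 5 — prev 7 → CONFLICT
10: bank 2 row 3 — prev 0 → CONFLICT

STATE = b0:- b1:- b2:3 b3:6 b4:5 b5:- b6:- b7:8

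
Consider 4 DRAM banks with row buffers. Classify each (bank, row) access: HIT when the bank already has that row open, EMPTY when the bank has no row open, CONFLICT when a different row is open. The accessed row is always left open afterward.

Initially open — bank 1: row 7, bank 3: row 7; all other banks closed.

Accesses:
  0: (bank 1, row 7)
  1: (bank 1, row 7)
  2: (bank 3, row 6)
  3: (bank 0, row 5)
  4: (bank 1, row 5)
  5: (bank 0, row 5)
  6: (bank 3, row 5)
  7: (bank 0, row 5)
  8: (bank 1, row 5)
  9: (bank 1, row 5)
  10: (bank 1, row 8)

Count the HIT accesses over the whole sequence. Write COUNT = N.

0: bank 1 row 7 — prev 7 → HIT
1: bank 1 row 7 — prev 7 → HIT
2: bank 3 row 6 — prev 7 → CONFLICT
3: bank 0 row 5 — prev None → EMPTY
4: bank 1 row 5 — prev 7 → CONFLICT
5: bank 0 row 5 — prev 5 → HIT
6: bank 3 row 5 — prev 6 → CONFLICT
7: bank 0 row 5 — prev 5 → HIT
8: bank 1 row 5 — prev 5 → HIT
9: bank 1 row 5 — prev 5 → HIT
10: bank 1 row 8 — prev 5 → CONFLICT

COUNT = 6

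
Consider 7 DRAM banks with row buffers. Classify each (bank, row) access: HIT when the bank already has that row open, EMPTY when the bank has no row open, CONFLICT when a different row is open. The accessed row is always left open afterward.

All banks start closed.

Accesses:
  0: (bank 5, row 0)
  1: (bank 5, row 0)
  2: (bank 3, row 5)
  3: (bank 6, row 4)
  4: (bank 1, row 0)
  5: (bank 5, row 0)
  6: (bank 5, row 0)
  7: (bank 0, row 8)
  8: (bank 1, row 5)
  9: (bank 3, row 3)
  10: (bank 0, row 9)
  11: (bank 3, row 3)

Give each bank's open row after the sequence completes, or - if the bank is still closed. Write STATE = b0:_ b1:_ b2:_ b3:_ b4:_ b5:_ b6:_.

STATE = b0:9 b1:5 b2:- b3:3 b4:- b5:0 b6:4

#0 (5,0) E
#1 (5,0) H  (was 0)
#2 (3,5) E
#3 (6,4) E
#4 (1,0) E
#5 (5,0) H  (was 0)
#6 (5,0) H  (was 0)
#7 (0,8) E
#8 (1,5) C  (was 0)
#9 (3,3) C  (was 5)
#10 (0,9) C  (was 8)
#11 (3,3) H  (was 3)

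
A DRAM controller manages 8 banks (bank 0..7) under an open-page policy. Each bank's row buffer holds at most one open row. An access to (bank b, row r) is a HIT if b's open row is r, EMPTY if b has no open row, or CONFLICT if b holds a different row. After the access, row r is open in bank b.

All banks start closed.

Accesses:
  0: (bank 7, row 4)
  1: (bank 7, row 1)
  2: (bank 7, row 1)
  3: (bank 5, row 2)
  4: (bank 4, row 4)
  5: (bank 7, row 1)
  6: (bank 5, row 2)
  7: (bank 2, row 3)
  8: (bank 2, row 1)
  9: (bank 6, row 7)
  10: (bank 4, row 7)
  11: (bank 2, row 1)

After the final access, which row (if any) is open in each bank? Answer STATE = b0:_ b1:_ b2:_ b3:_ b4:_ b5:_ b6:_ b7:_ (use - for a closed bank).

STATE = b0:- b1:- b2:1 b3:- b4:7 b5:2 b6:7 b7:1

step 0: bank7 None->4 [EMPTY]
step 1: bank7 4->1 [CONFLICT]
step 2: bank7 1->1 [HIT]
step 3: bank5 None->2 [EMPTY]
step 4: bank4 None->4 [EMPTY]
step 5: bank7 1->1 [HIT]
step 6: bank5 2->2 [HIT]
step 7: bank2 None->3 [EMPTY]
step 8: bank2 3->1 [CONFLICT]
step 9: bank6 None->7 [EMPTY]
step 10: bank4 4->7 [CONFLICT]
step 11: bank2 1->1 [HIT]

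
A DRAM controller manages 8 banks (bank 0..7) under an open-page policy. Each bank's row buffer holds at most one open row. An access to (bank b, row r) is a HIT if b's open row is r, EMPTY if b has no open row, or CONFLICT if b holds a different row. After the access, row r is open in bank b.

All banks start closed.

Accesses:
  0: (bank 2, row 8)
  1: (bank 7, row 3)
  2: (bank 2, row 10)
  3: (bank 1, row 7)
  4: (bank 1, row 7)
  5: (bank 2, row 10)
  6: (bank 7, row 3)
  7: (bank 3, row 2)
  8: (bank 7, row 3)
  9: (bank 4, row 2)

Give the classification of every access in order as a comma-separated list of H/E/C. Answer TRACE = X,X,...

TRACE = E,E,C,E,H,H,H,E,H,E

0: bank 2 row 8 — prev None → EMPTY
1: bank 7 row 3 — prev None → EMPTY
2: bank 2 row 10 — prev 8 → CONFLICT
3: bank 1 row 7 — prev None → EMPTY
4: bank 1 row 7 — prev 7 → HIT
5: bank 2 row 10 — prev 10 → HIT
6: bank 7 row 3 — prev 3 → HIT
7: bank 3 row 2 — prev None → EMPTY
8: bank 7 row 3 — prev 3 → HIT
9: bank 4 row 2 — prev None → EMPTY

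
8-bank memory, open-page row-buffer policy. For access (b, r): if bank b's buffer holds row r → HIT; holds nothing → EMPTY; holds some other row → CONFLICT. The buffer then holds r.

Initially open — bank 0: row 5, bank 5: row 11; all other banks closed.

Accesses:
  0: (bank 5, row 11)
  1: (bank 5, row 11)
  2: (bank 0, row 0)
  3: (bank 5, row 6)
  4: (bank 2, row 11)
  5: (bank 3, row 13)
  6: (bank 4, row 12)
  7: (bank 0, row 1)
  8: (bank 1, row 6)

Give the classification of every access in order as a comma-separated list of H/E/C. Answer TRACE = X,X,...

TRACE = H,H,C,C,E,E,E,C,E

0: bank 5 row 11 — prev 11 → HIT
1: bank 5 row 11 — prev 11 → HIT
2: bank 0 row 0 — prev 5 → CONFLICT
3: bank 5 row 6 — prev 11 → CONFLICT
4: bank 2 row 11 — prev None → EMPTY
5: bank 3 row 13 — prev None → EMPTY
6: bank 4 row 12 — prev None → EMPTY
7: bank 0 row 1 — prev 0 → CONFLICT
8: bank 1 row 6 — prev None → EMPTY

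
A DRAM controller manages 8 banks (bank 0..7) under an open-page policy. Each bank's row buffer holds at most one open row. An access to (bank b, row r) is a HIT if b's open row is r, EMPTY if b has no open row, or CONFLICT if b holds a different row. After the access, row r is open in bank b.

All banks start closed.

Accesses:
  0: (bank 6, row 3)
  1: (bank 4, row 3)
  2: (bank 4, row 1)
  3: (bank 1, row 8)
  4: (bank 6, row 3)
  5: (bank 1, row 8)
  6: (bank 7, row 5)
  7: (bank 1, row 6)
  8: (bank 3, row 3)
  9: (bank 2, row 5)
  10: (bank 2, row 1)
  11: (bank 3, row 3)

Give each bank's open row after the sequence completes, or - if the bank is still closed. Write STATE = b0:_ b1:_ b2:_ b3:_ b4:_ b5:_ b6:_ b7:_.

#0 (6,3) E
#1 (4,3) E
#2 (4,1) C  (was 3)
#3 (1,8) E
#4 (6,3) H  (was 3)
#5 (1,8) H  (was 8)
#6 (7,5) E
#7 (1,6) C  (was 8)
#8 (3,3) E
#9 (2,5) E
#10 (2,1) C  (was 5)
#11 (3,3) H  (was 3)

STATE = b0:- b1:6 b2:1 b3:3 b4:1 b5:- b6:3 b7:5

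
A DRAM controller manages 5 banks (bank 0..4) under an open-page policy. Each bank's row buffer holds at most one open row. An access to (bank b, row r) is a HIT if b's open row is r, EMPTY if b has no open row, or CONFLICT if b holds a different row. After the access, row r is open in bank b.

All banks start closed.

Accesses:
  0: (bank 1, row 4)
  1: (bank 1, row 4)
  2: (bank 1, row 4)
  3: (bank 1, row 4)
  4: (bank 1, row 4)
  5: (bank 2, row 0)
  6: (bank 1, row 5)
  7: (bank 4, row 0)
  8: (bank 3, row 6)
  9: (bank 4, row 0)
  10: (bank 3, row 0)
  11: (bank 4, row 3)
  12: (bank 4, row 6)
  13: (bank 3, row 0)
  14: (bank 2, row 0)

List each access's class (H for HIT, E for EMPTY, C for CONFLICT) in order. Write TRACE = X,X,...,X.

TRACE = E,H,H,H,H,E,C,E,E,H,C,C,C,H,H

  [0] b1 r4: no row ⇒ E
  [1] b1 r4: had r4 ⇒ H
  [2] b1 r4: had r4 ⇒ H
  [3] b1 r4: had r4 ⇒ H
  [4] b1 r4: had r4 ⇒ H
  [5] b2 r0: no row ⇒ E
  [6] b1 r5: had r4 ⇒ C
  [7] b4 r0: no row ⇒ E
  [8] b3 r6: no row ⇒ E
  [9] b4 r0: had r0 ⇒ H
  [10] b3 r0: had r6 ⇒ C
  [11] b4 r3: had r0 ⇒ C
  [12] b4 r6: had r3 ⇒ C
  [13] b3 r0: had r0 ⇒ H
  [14] b2 r0: had r0 ⇒ H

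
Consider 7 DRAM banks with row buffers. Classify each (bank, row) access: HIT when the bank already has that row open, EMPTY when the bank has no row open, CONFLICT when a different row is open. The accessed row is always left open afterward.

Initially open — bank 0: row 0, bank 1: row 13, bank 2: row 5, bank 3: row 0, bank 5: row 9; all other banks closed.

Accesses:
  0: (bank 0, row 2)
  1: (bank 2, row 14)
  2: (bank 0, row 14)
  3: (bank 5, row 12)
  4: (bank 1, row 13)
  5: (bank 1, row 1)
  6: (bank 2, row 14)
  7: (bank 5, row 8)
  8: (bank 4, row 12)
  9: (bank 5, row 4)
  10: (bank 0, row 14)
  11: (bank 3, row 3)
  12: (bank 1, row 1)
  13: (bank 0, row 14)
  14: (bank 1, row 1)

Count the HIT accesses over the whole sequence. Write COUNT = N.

0: bank 0 row 2 — prev 0 → CONFLICT
1: bank 2 row 14 — prev 5 → CONFLICT
2: bank 0 row 14 — prev 2 → CONFLICT
3: bank 5 row 12 — prev 9 → CONFLICT
4: bank 1 row 13 — prev 13 → HIT
5: bank 1 row 1 — prev 13 → CONFLICT
6: bank 2 row 14 — prev 14 → HIT
7: bank 5 row 8 — prev 12 → CONFLICT
8: bank 4 row 12 — prev None → EMPTY
9: bank 5 row 4 — prev 8 → CONFLICT
10: bank 0 row 14 — prev 14 → HIT
11: bank 3 row 3 — prev 0 → CONFLICT
12: bank 1 row 1 — prev 1 → HIT
13: bank 0 row 14 — prev 14 → HIT
14: bank 1 row 1 — prev 1 → HIT

COUNT = 6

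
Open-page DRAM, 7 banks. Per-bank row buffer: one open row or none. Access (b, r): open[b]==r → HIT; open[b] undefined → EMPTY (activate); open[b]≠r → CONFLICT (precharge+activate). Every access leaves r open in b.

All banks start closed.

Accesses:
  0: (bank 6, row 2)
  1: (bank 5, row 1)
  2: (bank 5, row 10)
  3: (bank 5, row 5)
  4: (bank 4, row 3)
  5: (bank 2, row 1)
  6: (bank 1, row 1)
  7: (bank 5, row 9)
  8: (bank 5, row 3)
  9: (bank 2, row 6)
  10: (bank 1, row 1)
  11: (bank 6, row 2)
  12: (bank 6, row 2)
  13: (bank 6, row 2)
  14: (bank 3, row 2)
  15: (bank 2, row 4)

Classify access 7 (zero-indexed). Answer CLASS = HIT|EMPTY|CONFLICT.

0: bank 6 row 2 — prev None → EMPTY
1: bank 5 row 1 — prev None → EMPTY
2: bank 5 row 10 — prev 1 → CONFLICT
3: bank 5 row 5 — prev 10 → CONFLICT
4: bank 4 row 3 — prev None → EMPTY
5: bank 2 row 1 — prev None → EMPTY
6: bank 1 row 1 — prev None → EMPTY
7: bank 5 row 9 — prev 5 → CONFLICT
8: bank 5 row 3 — prev 9 → CONFLICT
9: bank 2 row 6 — prev 1 → CONFLICT
10: bank 1 row 1 — prev 1 → HIT
11: bank 6 row 2 — prev 2 → HIT
12: bank 6 row 2 — prev 2 → HIT
13: bank 6 row 2 — prev 2 → HIT
14: bank 3 row 2 — prev None → EMPTY
15: bank 2 row 4 — prev 6 → CONFLICT

CLASS = CONFLICT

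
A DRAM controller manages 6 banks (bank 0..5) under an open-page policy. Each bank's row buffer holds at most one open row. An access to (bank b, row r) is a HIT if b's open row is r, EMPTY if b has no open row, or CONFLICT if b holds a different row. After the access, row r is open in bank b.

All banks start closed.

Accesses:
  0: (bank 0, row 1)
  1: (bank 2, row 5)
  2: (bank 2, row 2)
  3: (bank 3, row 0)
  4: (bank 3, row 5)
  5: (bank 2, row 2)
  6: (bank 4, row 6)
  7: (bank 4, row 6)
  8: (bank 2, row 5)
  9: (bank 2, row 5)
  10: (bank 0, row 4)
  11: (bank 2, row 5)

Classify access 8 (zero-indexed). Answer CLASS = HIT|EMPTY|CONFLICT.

  [0] b0 r1: no row ⇒ E
  [1] b2 r5: no row ⇒ E
  [2] b2 r2: had r5 ⇒ C
  [3] b3 r0: no row ⇒ E
  [4] b3 r5: had r0 ⇒ C
  [5] b2 r2: had r2 ⇒ H
  [6] b4 r6: no row ⇒ E
  [7] b4 r6: had r6 ⇒ H
  [8] b2 r5: had r2 ⇒ C
  [9] b2 r5: had r5 ⇒ H
  [10] b0 r4: had r1 ⇒ C
  [11] b2 r5: had r5 ⇒ H

CLASS = CONFLICT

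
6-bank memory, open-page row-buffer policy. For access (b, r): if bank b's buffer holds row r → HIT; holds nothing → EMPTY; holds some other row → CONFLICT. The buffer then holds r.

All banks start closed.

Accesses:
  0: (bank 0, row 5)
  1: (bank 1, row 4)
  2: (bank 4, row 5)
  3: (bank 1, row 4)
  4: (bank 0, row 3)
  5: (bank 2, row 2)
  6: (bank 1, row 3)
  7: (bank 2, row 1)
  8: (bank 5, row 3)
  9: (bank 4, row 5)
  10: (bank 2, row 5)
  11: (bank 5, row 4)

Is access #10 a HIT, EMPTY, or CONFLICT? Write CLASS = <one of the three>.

#0 (0,5) E
#1 (1,4) E
#2 (4,5) E
#3 (1,4) H  (was 4)
#4 (0,3) C  (was 5)
#5 (2,2) E
#6 (1,3) C  (was 4)
#7 (2,1) C  (was 2)
#8 (5,3) E
#9 (4,5) H  (was 5)
#10 (2,5) C  (was 1)
#11 (5,4) C  (was 3)

CLASS = CONFLICT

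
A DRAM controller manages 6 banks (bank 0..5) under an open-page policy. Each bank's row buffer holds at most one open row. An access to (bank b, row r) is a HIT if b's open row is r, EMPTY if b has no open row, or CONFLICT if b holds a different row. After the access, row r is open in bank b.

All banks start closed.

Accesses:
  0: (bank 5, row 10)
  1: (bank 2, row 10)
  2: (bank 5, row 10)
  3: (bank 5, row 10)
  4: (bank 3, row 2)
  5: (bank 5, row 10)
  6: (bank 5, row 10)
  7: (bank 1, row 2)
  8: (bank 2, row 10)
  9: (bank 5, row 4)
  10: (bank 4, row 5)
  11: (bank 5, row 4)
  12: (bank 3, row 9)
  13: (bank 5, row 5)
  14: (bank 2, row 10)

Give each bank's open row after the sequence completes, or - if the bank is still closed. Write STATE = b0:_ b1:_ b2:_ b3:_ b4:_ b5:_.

0: bank 5 row 10 — prev None → EMPTY
1: bank 2 row 10 — prev None → EMPTY
2: bank 5 row 10 — prev 10 → HIT
3: bank 5 row 10 — prev 10 → HIT
4: bank 3 row 2 — prev None → EMPTY
5: bank 5 row 10 — prev 10 → HIT
6: bank 5 row 10 — prev 10 → HIT
7: bank 1 row 2 — prev None → EMPTY
8: bank 2 row 10 — prev 10 → HIT
9: bank 5 row 4 — prev 10 → CONFLICT
10: bank 4 row 5 — prev None → EMPTY
11: bank 5 row 4 — prev 4 → HIT
12: bank 3 row 9 — prev 2 → CONFLICT
13: bank 5 row 5 — prev 4 → CONFLICT
14: bank 2 row 10 — prev 10 → HIT

STATE = b0:- b1:2 b2:10 b3:9 b4:5 b5:5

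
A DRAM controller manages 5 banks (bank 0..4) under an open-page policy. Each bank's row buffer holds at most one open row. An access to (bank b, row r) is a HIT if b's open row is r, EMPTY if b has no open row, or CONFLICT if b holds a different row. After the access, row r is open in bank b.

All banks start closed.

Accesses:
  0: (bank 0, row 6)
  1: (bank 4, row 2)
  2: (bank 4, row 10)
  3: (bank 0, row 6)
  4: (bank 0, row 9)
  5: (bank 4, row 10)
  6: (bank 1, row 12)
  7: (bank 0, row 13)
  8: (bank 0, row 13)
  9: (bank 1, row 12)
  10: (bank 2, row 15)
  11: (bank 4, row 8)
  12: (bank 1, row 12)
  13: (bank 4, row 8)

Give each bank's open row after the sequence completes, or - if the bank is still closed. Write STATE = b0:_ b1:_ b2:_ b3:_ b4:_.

STATE = b0:13 b1:12 b2:15 b3:- b4:8

  [0] b0 r6: no row ⇒ E
  [1] b4 r2: no row ⇒ E
  [2] b4 r10: had r2 ⇒ C
  [3] b0 r6: had r6 ⇒ H
  [4] b0 r9: had r6 ⇒ C
  [5] b4 r10: had r10 ⇒ H
  [6] b1 r12: no row ⇒ E
  [7] b0 r13: had r9 ⇒ C
  [8] b0 r13: had r13 ⇒ H
  [9] b1 r12: had r12 ⇒ H
  [10] b2 r15: no row ⇒ E
  [11] b4 r8: had r10 ⇒ C
  [12] b1 r12: had r12 ⇒ H
  [13] b4 r8: had r8 ⇒ H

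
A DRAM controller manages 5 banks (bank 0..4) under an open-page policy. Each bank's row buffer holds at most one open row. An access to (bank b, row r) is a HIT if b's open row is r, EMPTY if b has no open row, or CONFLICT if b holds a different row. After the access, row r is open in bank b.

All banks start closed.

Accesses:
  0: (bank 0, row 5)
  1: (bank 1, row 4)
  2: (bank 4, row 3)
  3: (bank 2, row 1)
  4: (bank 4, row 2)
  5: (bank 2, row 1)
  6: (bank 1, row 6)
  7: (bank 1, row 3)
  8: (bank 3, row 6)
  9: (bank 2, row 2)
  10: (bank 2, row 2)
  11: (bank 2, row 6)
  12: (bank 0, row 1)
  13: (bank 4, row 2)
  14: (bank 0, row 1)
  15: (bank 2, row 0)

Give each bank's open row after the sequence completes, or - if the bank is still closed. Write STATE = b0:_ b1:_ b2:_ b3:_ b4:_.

#0 (0,5) E
#1 (1,4) E
#2 (4,3) E
#3 (2,1) E
#4 (4,2) C  (was 3)
#5 (2,1) H  (was 1)
#6 (1,6) C  (was 4)
#7 (1,3) C  (was 6)
#8 (3,6) E
#9 (2,2) C  (was 1)
#10 (2,2) H  (was 2)
#11 (2,6) C  (was 2)
#12 (0,1) C  (was 5)
#13 (4,2) H  (was 2)
#14 (0,1) H  (was 1)
#15 (2,0) C  (was 6)

STATE = b0:1 b1:3 b2:0 b3:6 b4:2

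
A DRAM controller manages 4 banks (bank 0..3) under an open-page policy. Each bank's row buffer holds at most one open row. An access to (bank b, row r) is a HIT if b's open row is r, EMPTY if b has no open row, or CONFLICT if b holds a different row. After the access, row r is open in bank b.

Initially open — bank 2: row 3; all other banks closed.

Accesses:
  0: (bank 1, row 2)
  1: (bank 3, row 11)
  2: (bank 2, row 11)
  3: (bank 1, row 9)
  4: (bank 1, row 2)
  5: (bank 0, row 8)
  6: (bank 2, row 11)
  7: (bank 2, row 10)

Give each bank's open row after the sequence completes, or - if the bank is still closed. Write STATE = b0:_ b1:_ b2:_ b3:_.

step 0: bank1 None->2 [EMPTY]
step 1: bank3 None->11 [EMPTY]
step 2: bank2 3->11 [CONFLICT]
step 3: bank1 2->9 [CONFLICT]
step 4: bank1 9->2 [CONFLICT]
step 5: bank0 None->8 [EMPTY]
step 6: bank2 11->11 [HIT]
step 7: bank2 11->10 [CONFLICT]

STATE = b0:8 b1:2 b2:10 b3:11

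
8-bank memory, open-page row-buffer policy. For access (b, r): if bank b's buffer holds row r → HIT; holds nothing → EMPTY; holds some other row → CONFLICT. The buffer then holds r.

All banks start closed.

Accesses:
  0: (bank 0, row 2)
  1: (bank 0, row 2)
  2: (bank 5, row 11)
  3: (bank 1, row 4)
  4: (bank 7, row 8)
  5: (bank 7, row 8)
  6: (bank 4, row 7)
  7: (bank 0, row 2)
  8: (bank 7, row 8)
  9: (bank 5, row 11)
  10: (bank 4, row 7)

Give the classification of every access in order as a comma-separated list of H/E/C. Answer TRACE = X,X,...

  [0] b0 r2: no row ⇒ E
  [1] b0 r2: had r2 ⇒ H
  [2] b5 r11: no row ⇒ E
  [3] b1 r4: no row ⇒ E
  [4] b7 r8: no row ⇒ E
  [5] b7 r8: had r8 ⇒ H
  [6] b4 r7: no row ⇒ E
  [7] b0 r2: had r2 ⇒ H
  [8] b7 r8: had r8 ⇒ H
  [9] b5 r11: had r11 ⇒ H
  [10] b4 r7: had r7 ⇒ H

TRACE = E,H,E,E,E,H,E,H,H,H,H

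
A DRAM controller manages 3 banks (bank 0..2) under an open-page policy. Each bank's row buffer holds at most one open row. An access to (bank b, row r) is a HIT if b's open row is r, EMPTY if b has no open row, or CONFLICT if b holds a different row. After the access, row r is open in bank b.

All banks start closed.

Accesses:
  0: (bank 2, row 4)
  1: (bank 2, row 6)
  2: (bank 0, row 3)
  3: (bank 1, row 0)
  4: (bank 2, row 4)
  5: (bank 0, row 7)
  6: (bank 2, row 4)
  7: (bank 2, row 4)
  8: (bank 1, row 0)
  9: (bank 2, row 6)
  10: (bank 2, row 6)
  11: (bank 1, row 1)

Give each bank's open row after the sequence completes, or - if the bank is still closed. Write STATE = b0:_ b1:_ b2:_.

STATE = b0:7 b1:1 b2:6

step 0: bank2 None->4 [EMPTY]
step 1: bank2 4->6 [CONFLICT]
step 2: bank0 None->3 [EMPTY]
step 3: bank1 None->0 [EMPTY]
step 4: bank2 6->4 [CONFLICT]
step 5: bank0 3->7 [CONFLICT]
step 6: bank2 4->4 [HIT]
step 7: bank2 4->4 [HIT]
step 8: bank1 0->0 [HIT]
step 9: bank2 4->6 [CONFLICT]
step 10: bank2 6->6 [HIT]
step 11: bank1 0->1 [CONFLICT]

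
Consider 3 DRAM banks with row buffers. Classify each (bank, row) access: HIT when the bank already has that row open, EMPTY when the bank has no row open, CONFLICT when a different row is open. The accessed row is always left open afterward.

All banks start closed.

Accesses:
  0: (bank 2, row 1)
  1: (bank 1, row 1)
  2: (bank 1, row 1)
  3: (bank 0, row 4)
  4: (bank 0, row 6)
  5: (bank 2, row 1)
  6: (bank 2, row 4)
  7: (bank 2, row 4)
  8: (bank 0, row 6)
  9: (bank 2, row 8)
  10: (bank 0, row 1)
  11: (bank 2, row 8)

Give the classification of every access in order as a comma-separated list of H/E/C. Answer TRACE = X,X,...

TRACE = E,E,H,E,C,H,C,H,H,C,C,H

  [0] b2 r1: no row ⇒ E
  [1] b1 r1: no row ⇒ E
  [2] b1 r1: had r1 ⇒ H
  [3] b0 r4: no row ⇒ E
  [4] b0 r6: had r4 ⇒ C
  [5] b2 r1: had r1 ⇒ H
  [6] b2 r4: had r1 ⇒ C
  [7] b2 r4: had r4 ⇒ H
  [8] b0 r6: had r6 ⇒ H
  [9] b2 r8: had r4 ⇒ C
  [10] b0 r1: had r6 ⇒ C
  [11] b2 r8: had r8 ⇒ H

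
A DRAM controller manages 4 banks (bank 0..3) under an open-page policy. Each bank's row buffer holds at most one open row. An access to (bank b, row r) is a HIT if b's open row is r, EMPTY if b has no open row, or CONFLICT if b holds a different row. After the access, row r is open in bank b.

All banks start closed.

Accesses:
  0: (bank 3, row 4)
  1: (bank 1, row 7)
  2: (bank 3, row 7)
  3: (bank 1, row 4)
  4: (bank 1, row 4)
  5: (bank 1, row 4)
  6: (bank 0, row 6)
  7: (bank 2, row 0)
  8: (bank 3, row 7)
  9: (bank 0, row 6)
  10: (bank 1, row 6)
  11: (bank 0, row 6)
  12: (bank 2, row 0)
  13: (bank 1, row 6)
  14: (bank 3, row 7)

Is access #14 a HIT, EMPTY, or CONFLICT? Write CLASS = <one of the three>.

step 0: bank3 None->4 [EMPTY]
step 1: bank1 None->7 [EMPTY]
step 2: bank3 4->7 [CONFLICT]
step 3: bank1 7->4 [CONFLICT]
step 4: bank1 4->4 [HIT]
step 5: bank1 4->4 [HIT]
step 6: bank0 None->6 [EMPTY]
step 7: bank2 None->0 [EMPTY]
step 8: bank3 7->7 [HIT]
step 9: bank0 6->6 [HIT]
step 10: bank1 4->6 [CONFLICT]
step 11: bank0 6->6 [HIT]
step 12: bank2 0->0 [HIT]
step 13: bank1 6->6 [HIT]
step 14: bank3 7->7 [HIT]

CLASS = HIT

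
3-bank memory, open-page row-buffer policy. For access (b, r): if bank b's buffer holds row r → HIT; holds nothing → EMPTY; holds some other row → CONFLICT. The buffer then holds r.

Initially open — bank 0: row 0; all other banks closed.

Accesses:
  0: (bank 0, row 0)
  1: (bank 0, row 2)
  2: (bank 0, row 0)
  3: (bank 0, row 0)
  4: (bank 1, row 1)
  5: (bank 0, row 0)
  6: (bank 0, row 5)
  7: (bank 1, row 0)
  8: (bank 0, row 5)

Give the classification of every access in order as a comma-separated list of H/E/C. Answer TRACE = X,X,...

TRACE = H,C,C,H,E,H,C,C,H

#0 (0,0) H  (was 0)
#1 (0,2) C  (was 0)
#2 (0,0) C  (was 2)
#3 (0,0) H  (was 0)
#4 (1,1) E
#5 (0,0) H  (was 0)
#6 (0,5) C  (was 0)
#7 (1,0) C  (was 1)
#8 (0,5) H  (was 5)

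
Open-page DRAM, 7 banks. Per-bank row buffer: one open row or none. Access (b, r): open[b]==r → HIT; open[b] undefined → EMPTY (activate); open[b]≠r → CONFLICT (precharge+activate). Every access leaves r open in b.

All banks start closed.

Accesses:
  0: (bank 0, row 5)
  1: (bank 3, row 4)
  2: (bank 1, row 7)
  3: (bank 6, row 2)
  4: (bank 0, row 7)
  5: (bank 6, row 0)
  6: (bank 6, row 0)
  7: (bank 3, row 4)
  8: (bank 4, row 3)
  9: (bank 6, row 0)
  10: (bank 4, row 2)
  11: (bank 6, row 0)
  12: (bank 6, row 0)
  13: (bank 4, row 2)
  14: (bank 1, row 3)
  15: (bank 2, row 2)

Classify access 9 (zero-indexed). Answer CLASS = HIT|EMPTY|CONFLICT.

CLASS = HIT

0: bank 0 row 5 — prev None → EMPTY
1: bank 3 row 4 — prev None → EMPTY
2: bank 1 row 7 — prev None → EMPTY
3: bank 6 row 2 — prev None → EMPTY
4: bank 0 row 7 — prev 5 → CONFLICT
5: bank 6 row 0 — prev 2 → CONFLICT
6: bank 6 row 0 — prev 0 → HIT
7: bank 3 row 4 — prev 4 → HIT
8: bank 4 row 3 — prev None → EMPTY
9: bank 6 row 0 — prev 0 → HIT
10: bank 4 row 2 — prev 3 → CONFLICT
11: bank 6 row 0 — prev 0 → HIT
12: bank 6 row 0 — prev 0 → HIT
13: bank 4 row 2 — prev 2 → HIT
14: bank 1 row 3 — prev 7 → CONFLICT
15: bank 2 row 2 — prev None → EMPTY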